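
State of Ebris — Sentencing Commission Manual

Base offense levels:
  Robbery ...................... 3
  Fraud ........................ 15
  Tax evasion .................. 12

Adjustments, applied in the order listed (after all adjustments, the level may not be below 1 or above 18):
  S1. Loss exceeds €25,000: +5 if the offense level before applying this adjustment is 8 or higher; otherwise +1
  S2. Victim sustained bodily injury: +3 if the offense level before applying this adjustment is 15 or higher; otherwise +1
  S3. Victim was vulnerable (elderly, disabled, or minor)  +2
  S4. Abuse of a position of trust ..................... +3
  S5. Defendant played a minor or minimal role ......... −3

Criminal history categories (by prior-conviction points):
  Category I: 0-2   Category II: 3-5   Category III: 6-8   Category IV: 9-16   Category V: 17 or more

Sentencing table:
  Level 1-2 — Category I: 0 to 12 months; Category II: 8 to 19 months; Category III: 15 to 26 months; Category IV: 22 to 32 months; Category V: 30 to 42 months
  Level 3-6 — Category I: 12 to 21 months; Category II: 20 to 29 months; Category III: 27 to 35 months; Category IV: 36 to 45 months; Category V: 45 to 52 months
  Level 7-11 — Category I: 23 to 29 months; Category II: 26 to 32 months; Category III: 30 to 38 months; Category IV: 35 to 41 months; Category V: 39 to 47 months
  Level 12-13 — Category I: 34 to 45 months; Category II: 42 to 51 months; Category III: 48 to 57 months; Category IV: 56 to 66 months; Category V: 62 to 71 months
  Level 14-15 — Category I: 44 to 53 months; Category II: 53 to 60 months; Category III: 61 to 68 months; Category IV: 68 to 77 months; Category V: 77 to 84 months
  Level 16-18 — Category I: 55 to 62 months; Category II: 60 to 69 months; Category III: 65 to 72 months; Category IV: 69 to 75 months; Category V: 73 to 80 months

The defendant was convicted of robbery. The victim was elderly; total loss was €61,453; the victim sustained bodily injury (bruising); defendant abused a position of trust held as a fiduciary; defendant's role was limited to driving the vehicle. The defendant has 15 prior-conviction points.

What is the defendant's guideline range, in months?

35-41 months

Base offense level for robbery: 3.
S1 applies (level before this adjustment is 3 < 8, so +1): 3 + 1 = 4.
S2 applies (level before this adjustment is 4 < 15, so +1): 4 + 1 = 5.
S3 applies: 5 + 2 = 7.
S4 applies: 7 + 3 = 10.
S5 applies: 10 − 3 = 7.
Final offense level: 7.
Criminal history: 15 prior points → Category IV (9-16).
Level 7 falls in the 7-11 band.
Grid: Level 7-11 × Category IV = 35-41 months.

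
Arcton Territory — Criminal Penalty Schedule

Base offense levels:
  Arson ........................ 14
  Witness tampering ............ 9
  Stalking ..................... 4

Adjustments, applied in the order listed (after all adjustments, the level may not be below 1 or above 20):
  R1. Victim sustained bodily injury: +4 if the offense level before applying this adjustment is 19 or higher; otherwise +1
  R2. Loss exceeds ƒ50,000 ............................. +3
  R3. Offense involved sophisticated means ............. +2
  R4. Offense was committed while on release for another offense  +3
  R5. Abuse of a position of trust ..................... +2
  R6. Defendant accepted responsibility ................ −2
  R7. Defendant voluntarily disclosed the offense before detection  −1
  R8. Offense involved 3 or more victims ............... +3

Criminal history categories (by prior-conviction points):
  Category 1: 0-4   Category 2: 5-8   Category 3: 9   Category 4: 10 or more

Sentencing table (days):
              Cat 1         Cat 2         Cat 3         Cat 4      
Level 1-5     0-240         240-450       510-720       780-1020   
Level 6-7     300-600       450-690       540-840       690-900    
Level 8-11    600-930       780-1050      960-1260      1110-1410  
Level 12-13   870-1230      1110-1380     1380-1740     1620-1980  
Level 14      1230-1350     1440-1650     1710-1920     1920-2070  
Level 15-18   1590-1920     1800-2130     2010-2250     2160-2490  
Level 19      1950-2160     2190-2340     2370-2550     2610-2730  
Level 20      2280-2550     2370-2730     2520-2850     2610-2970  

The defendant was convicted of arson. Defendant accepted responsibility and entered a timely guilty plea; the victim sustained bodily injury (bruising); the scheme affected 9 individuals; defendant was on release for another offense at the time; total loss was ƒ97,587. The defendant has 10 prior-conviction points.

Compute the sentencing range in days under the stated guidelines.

2610-2970 days

Base offense level for arson: 14.
R1 applies (level before this adjustment is 14 < 19, so +1): 14 + 1 = 15.
R2 applies: 15 + 3 = 18.
R4 applies: 18 + 3 = 21.
R5 does not apply.
R6 applies: 21 − 2 = 19.
R7 does not apply.
R8 applies: 19 + 3 = 22.
Level 22 exceeds the maximum of 20; capped at 20.
Final offense level: 20.
Criminal history: 10 prior points → Category 4 (10+).
Level 20 falls in the 20 band.
Grid: Level 20 × Category 4 = 2610-2970 days.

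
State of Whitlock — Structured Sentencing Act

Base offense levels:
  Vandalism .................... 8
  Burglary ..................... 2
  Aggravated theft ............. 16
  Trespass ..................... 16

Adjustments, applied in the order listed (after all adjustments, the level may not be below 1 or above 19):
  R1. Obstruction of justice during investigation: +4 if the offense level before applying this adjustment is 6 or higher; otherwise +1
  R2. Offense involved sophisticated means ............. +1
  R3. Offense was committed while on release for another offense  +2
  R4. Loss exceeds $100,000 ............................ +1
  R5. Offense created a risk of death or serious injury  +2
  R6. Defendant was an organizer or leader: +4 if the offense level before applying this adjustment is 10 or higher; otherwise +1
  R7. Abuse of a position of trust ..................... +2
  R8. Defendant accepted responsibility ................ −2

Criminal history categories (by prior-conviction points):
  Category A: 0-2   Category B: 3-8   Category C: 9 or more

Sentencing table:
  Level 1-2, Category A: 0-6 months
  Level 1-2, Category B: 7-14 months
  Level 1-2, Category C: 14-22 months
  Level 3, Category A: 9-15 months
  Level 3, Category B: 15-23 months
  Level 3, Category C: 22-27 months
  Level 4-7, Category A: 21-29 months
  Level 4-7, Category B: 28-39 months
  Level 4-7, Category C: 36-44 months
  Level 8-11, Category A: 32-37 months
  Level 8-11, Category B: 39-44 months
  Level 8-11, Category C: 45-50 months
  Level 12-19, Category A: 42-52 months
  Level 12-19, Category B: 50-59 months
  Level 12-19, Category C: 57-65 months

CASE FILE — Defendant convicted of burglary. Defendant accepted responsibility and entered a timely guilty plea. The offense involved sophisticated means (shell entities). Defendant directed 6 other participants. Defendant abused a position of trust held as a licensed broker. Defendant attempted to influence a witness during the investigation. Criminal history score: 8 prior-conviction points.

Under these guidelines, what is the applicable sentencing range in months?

Base offense level for burglary: 2.
R1 applies (level before this adjustment is 2 < 6, so +1): 2 + 1 = 3.
R2 applies: 3 + 1 = 4.
R4 does not apply.
R5 does not apply.
R6 applies (level before this adjustment is 4 < 10, so +1): 4 + 1 = 5.
R7 applies: 5 + 2 = 7.
R8 applies: 7 − 2 = 5.
Final offense level: 5.
Criminal history: 8 prior points → Category B (3-8).
Level 5 falls in the 4-7 band.
Grid: Level 4-7 × Category B = 28-39 months.

28-39 months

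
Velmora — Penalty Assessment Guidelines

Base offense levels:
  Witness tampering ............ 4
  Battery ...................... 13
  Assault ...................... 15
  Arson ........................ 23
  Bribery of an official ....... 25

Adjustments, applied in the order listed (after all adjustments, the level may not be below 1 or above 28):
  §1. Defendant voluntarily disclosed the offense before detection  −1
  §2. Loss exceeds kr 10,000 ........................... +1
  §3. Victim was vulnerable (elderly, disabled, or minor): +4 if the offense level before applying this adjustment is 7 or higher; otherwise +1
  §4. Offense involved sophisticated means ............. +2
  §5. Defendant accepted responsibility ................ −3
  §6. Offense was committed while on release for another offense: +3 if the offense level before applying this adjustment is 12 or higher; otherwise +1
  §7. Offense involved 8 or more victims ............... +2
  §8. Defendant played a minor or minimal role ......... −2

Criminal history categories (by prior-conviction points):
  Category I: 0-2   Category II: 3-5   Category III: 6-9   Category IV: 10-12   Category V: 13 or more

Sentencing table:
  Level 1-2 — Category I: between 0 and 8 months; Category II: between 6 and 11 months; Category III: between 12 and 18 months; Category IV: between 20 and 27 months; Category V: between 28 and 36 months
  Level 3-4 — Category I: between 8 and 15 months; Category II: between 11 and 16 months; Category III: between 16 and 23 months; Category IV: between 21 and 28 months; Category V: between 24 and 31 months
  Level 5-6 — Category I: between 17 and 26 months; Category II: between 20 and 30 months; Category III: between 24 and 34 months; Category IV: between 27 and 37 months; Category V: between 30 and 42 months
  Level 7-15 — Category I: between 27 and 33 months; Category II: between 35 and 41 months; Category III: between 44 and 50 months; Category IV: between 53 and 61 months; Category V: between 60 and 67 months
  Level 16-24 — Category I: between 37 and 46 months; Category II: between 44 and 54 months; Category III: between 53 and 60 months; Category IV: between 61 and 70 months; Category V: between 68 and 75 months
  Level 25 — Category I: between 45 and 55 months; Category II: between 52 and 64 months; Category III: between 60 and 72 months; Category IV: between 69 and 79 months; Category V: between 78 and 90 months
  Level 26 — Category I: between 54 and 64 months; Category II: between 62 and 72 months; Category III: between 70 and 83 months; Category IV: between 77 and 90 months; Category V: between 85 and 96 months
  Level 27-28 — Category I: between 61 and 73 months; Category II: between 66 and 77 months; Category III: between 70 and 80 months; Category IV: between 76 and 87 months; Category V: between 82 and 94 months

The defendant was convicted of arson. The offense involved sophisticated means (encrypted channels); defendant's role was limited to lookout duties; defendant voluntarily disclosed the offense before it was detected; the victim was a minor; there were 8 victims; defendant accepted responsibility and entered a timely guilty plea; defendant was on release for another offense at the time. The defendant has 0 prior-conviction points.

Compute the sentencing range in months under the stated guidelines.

61-73 months

Base offense level for arson: 23.
§1 applies: 23 − 1 = 22.
§3 applies (level before this adjustment is 22 ≥ 7, so +4): 22 + 4 = 26.
§4 applies: 26 + 2 = 28.
§5 applies: 28 − 3 = 25.
§6 applies (level before this adjustment is 25 ≥ 12, so +3): 25 + 3 = 28.
§7 applies: 28 + 2 = 30.
§8 applies: 30 − 2 = 28.
Final offense level: 28.
Criminal history: 0 prior points → Category I (0-2).
Level 28 falls in the 27-28 band.
Grid: Level 27-28 × Category I = 61-73 months.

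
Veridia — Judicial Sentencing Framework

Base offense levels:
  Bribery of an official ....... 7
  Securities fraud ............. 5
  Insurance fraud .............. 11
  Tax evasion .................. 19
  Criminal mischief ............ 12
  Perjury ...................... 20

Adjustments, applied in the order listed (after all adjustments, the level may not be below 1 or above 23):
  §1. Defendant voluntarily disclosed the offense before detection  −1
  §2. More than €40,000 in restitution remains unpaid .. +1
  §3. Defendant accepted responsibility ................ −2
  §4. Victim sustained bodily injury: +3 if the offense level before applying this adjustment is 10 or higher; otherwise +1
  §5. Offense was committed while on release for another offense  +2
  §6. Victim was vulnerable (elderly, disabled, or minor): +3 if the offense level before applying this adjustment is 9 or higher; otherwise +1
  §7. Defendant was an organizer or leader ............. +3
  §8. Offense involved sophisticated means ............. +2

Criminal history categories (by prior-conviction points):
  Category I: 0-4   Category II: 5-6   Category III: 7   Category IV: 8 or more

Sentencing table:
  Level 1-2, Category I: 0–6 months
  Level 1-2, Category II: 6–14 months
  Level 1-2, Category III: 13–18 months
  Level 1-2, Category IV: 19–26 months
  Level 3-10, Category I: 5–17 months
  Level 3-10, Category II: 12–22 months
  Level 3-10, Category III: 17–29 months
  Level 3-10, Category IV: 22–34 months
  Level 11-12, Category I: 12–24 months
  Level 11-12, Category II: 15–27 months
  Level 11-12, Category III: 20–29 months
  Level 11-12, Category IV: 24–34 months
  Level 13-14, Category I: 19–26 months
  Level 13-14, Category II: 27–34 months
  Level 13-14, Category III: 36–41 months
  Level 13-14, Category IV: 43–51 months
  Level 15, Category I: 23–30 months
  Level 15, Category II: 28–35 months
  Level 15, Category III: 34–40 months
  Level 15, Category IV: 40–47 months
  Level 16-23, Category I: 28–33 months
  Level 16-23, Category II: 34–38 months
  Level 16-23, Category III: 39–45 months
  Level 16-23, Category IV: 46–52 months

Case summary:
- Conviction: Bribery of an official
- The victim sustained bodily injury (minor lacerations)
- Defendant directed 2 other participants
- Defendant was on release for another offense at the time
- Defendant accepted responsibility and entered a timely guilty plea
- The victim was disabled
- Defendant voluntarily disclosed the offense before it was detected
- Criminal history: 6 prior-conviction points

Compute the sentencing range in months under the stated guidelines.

15-27 months

Base offense level for bribery of an official: 7.
§1 applies: 7 − 1 = 6.
§3 applies: 6 − 2 = 4.
§4 applies (level before this adjustment is 4 < 10, so +1): 4 + 1 = 5.
§5 applies: 5 + 2 = 7.
§6 applies (level before this adjustment is 7 < 9, so +1): 7 + 1 = 8.
§7 applies: 8 + 3 = 11.
§8 does not apply.
Final offense level: 11.
Criminal history: 6 prior points → Category II (5-6).
Level 11 falls in the 11-12 band.
Grid: Level 11-12 × Category II = 15-27 months.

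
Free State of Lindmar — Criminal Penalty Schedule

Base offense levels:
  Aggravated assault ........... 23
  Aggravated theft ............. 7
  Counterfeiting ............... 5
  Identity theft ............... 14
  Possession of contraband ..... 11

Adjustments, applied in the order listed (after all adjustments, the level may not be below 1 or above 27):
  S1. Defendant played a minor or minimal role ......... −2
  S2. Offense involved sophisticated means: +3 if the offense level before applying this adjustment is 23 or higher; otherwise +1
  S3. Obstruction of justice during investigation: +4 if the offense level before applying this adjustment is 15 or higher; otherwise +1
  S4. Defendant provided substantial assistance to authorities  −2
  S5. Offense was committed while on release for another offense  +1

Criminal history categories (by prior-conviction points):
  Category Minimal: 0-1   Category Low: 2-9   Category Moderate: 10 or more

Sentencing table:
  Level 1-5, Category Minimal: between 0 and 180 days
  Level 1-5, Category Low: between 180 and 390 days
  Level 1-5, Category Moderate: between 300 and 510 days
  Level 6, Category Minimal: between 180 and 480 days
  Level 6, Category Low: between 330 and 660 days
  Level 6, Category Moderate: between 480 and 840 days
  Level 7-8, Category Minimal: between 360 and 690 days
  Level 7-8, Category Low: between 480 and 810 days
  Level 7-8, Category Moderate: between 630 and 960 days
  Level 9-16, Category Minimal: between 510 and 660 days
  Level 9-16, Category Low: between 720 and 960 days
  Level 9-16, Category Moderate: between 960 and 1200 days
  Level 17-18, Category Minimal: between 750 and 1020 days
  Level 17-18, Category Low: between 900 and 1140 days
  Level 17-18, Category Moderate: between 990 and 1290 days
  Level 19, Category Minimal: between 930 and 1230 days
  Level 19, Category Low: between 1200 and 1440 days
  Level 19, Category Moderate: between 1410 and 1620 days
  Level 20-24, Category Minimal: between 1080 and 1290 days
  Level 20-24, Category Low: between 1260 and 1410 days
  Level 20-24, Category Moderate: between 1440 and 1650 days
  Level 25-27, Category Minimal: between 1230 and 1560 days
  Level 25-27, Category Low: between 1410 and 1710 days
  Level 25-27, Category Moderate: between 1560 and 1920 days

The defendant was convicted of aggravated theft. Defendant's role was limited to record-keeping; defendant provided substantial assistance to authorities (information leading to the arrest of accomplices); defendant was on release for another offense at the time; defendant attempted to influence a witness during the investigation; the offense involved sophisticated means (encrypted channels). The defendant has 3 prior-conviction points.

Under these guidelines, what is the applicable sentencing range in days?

Base offense level for aggravated theft: 7.
S1 applies: 7 − 2 = 5.
S2 applies (level before this adjustment is 5 < 23, so +1): 5 + 1 = 6.
S3 applies (level before this adjustment is 6 < 15, so +1): 6 + 1 = 7.
S4 applies: 7 − 2 = 5.
S5 applies: 5 + 1 = 6.
Final offense level: 6.
Criminal history: 3 prior points → Category Low (2-9).
Level 6 falls in the 6 band.
Grid: Level 6 × Category Low = 330-660 days.

330-660 days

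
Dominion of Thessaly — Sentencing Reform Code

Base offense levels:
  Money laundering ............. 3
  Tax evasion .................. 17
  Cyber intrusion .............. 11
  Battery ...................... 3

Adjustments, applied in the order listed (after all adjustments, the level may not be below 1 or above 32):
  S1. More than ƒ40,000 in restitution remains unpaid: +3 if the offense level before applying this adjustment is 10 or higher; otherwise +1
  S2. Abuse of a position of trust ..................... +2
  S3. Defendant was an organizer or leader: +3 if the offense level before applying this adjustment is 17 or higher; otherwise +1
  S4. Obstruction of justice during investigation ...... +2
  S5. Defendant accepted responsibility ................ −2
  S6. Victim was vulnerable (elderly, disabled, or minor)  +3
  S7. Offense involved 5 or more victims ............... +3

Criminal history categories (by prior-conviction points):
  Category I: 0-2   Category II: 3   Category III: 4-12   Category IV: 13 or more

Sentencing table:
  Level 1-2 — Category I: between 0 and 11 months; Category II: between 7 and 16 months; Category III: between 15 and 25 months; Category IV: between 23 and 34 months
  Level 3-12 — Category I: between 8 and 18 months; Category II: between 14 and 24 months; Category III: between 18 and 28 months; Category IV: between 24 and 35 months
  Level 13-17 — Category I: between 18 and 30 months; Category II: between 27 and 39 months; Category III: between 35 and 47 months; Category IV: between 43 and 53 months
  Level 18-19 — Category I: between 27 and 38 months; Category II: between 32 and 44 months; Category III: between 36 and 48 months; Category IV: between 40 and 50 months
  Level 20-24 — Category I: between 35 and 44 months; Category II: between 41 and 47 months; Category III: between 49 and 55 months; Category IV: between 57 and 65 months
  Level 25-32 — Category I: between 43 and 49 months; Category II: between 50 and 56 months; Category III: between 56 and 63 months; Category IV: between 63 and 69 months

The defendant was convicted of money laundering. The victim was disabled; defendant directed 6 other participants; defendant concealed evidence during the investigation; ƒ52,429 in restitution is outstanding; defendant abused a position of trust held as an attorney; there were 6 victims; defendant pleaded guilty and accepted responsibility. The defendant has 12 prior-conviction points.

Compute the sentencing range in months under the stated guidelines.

35-47 months

Base offense level for money laundering: 3.
S1 applies (level before this adjustment is 3 < 10, so +1): 3 + 1 = 4.
S2 applies: 4 + 2 = 6.
S3 applies (level before this adjustment is 6 < 17, so +1): 6 + 1 = 7.
S4 applies: 7 + 2 = 9.
S5 applies: 9 − 2 = 7.
S6 applies: 7 + 3 = 10.
S7 applies: 10 + 3 = 13.
Final offense level: 13.
Criminal history: 12 prior points → Category III (4-12).
Level 13 falls in the 13-17 band.
Grid: Level 13-17 × Category III = 35-47 months.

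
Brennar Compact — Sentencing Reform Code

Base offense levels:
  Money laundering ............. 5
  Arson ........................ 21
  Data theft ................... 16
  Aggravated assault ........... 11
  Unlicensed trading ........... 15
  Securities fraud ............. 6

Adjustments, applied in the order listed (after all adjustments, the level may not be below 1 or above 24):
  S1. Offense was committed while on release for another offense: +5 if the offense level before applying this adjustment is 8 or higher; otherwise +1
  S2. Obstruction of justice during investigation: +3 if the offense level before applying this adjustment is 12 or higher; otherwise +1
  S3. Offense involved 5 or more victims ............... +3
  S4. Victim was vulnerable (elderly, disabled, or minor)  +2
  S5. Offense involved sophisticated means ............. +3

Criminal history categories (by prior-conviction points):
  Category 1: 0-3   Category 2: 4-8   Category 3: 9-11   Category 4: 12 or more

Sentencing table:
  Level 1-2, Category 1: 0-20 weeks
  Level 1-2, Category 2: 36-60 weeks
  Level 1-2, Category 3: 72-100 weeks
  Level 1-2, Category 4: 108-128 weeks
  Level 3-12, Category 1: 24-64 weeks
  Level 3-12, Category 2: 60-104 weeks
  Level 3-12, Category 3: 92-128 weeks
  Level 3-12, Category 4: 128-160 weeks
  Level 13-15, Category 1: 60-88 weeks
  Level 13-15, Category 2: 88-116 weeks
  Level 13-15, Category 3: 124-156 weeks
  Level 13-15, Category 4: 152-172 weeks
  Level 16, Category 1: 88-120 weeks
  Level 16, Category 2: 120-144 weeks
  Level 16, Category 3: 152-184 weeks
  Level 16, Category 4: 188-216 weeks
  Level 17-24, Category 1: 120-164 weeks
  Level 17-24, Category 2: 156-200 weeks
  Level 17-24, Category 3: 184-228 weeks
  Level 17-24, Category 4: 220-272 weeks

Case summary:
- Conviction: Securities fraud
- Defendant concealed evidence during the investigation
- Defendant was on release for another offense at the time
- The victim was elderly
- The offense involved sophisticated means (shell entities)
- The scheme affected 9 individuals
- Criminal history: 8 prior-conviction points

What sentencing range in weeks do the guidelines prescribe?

Base offense level for securities fraud: 6.
S1 applies (level before this adjustment is 6 < 8, so +1): 6 + 1 = 7.
S2 applies (level before this adjustment is 7 < 12, so +1): 7 + 1 = 8.
S3 applies: 8 + 3 = 11.
S4 applies: 11 + 2 = 13.
S5 applies: 13 + 3 = 16.
Final offense level: 16.
Criminal history: 8 prior points → Category 2 (4-8).
Level 16 falls in the 16 band.
Grid: Level 16 × Category 2 = 120-144 weeks.

120-144 weeks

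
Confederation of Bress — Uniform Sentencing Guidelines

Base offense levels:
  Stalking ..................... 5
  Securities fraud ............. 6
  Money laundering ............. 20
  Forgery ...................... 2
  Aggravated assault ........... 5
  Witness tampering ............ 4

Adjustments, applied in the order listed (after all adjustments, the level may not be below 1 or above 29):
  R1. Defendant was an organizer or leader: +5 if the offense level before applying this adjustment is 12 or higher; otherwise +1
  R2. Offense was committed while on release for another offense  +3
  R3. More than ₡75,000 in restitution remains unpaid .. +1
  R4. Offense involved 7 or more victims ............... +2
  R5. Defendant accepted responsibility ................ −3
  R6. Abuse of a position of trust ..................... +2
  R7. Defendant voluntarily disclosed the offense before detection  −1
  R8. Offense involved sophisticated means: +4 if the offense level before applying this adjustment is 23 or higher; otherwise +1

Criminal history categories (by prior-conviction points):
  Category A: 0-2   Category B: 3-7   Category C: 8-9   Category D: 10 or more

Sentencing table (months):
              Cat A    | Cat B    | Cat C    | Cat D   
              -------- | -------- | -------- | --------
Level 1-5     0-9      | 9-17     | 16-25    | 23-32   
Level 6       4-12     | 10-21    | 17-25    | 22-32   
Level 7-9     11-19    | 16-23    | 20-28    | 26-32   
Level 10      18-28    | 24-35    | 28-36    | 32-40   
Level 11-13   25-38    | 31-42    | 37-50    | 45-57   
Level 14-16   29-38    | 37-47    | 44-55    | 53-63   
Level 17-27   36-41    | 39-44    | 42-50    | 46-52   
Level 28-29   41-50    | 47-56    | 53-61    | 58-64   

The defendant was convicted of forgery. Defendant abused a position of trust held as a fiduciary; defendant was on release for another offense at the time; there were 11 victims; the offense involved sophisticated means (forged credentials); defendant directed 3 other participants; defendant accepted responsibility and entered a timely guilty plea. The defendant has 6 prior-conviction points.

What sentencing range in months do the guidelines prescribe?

16-23 months

Base offense level for forgery: 2.
R1 applies (level before this adjustment is 2 < 12, so +1): 2 + 1 = 3.
R2 applies: 3 + 3 = 6.
R4 applies: 6 + 2 = 8.
R5 applies: 8 − 3 = 5.
R6 applies: 5 + 2 = 7.
R8 applies (level before this adjustment is 7 < 23, so +1): 7 + 1 = 8.
Final offense level: 8.
Criminal history: 6 prior points → Category B (3-7).
Level 8 falls in the 7-9 band.
Grid: Level 7-9 × Category B = 16-23 months.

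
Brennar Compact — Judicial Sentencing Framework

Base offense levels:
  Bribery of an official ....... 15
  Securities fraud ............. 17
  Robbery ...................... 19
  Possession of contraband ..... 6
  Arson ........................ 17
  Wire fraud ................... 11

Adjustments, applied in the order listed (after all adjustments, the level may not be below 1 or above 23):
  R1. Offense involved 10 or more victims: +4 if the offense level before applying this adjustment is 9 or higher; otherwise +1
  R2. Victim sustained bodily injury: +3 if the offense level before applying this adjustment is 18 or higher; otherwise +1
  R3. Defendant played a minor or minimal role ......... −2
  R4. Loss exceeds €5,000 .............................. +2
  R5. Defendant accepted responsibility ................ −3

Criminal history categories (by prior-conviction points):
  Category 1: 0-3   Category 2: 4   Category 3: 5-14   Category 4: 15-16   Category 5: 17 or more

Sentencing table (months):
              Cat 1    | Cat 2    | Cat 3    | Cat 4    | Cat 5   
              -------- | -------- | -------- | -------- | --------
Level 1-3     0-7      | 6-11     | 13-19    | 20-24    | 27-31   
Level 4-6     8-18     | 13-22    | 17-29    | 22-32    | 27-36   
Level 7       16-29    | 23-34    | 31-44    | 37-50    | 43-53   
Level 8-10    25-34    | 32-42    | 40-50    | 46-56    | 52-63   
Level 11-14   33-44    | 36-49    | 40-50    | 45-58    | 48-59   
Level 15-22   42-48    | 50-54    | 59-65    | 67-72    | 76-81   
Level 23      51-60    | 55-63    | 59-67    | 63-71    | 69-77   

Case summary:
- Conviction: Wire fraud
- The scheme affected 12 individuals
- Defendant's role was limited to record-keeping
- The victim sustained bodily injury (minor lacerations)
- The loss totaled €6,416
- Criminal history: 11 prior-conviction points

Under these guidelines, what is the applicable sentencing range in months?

59-65 months

Base offense level for wire fraud: 11.
R1 applies (level before this adjustment is 11 ≥ 9, so +4): 11 + 4 = 15.
R2 applies (level before this adjustment is 15 < 18, so +1): 15 + 1 = 16.
R3 applies: 16 − 2 = 14.
R4 applies: 14 + 2 = 16.
Final offense level: 16.
Criminal history: 11 prior points → Category 3 (5-14).
Level 16 falls in the 15-22 band.
Grid: Level 15-22 × Category 3 = 59-65 months.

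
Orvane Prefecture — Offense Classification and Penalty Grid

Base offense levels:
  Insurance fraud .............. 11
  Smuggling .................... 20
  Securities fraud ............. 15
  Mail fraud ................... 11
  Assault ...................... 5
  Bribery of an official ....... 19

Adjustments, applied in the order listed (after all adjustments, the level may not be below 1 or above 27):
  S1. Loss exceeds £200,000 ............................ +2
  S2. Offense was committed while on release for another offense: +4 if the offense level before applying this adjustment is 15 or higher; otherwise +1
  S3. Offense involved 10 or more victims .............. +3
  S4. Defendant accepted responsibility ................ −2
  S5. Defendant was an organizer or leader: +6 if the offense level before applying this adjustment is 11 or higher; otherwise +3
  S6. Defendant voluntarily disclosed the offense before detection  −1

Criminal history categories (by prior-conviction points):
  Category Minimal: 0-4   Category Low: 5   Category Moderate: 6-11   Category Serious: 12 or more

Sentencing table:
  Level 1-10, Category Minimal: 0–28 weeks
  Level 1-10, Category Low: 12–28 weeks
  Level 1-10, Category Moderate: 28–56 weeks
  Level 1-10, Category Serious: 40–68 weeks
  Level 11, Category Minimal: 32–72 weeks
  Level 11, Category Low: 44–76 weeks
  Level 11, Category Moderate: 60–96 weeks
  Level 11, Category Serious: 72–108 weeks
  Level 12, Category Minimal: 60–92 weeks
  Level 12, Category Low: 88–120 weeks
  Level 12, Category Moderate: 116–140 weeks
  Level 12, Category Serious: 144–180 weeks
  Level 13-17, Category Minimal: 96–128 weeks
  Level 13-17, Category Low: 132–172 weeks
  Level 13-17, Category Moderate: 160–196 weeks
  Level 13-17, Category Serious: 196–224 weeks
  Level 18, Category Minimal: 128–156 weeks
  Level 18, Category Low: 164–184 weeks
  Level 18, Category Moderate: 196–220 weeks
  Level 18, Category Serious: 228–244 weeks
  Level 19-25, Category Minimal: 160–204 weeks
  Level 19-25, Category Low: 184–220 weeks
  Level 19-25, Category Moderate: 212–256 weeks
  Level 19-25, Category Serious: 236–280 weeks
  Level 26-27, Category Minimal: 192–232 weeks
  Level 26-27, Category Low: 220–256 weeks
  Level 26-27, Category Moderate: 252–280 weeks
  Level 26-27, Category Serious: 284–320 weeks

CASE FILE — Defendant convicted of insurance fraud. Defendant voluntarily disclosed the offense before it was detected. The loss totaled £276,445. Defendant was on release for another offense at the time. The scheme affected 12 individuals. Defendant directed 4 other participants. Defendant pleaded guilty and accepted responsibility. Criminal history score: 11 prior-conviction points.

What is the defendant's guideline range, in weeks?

212-256 weeks

Base offense level for insurance fraud: 11.
S1 applies: 11 + 2 = 13.
S2 applies (level before this adjustment is 13 < 15, so +1): 13 + 1 = 14.
S3 applies: 14 + 3 = 17.
S4 applies: 17 − 2 = 15.
S5 applies (level before this adjustment is 15 ≥ 11, so +6): 15 + 6 = 21.
S6 applies: 21 − 1 = 20.
Final offense level: 20.
Criminal history: 11 prior points → Category Moderate (6-11).
Level 20 falls in the 19-25 band.
Grid: Level 19-25 × Category Moderate = 212-256 weeks.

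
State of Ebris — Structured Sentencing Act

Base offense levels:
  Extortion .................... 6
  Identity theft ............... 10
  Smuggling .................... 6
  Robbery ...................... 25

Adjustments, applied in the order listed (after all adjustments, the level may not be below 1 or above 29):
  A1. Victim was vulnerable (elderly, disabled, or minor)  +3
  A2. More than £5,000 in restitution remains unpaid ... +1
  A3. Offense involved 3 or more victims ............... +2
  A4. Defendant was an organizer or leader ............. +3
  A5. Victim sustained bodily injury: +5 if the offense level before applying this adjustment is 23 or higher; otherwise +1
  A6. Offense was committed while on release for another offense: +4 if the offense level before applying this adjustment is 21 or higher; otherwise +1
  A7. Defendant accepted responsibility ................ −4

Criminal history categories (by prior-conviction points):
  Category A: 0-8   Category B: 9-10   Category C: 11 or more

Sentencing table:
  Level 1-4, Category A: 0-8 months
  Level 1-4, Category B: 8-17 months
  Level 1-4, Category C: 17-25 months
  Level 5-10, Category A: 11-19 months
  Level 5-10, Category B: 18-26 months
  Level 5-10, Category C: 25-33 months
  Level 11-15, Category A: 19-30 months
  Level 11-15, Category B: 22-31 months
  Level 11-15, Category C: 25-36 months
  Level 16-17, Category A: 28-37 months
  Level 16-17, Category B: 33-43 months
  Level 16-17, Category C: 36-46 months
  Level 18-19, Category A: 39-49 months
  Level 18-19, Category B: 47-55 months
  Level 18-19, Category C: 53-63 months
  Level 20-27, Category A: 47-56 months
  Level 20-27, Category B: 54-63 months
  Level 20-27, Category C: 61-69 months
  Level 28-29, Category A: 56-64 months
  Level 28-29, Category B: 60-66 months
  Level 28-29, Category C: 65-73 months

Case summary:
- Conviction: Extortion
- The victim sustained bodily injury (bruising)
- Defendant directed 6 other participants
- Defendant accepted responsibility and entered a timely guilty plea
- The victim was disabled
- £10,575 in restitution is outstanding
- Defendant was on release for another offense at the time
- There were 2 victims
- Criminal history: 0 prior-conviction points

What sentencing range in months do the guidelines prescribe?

19-30 months

Base offense level for extortion: 6.
A1 applies: 6 + 3 = 9.
A2 applies: 9 + 1 = 10.
A4 applies: 10 + 3 = 13.
A5 applies (level before this adjustment is 13 < 23, so +1): 13 + 1 = 14.
A6 applies (level before this adjustment is 14 < 21, so +1): 14 + 1 = 15.
A7 applies: 15 − 4 = 11.
Final offense level: 11.
Criminal history: 0 prior points → Category A (0-8).
Level 11 falls in the 11-15 band.
Grid: Level 11-15 × Category A = 19-30 months.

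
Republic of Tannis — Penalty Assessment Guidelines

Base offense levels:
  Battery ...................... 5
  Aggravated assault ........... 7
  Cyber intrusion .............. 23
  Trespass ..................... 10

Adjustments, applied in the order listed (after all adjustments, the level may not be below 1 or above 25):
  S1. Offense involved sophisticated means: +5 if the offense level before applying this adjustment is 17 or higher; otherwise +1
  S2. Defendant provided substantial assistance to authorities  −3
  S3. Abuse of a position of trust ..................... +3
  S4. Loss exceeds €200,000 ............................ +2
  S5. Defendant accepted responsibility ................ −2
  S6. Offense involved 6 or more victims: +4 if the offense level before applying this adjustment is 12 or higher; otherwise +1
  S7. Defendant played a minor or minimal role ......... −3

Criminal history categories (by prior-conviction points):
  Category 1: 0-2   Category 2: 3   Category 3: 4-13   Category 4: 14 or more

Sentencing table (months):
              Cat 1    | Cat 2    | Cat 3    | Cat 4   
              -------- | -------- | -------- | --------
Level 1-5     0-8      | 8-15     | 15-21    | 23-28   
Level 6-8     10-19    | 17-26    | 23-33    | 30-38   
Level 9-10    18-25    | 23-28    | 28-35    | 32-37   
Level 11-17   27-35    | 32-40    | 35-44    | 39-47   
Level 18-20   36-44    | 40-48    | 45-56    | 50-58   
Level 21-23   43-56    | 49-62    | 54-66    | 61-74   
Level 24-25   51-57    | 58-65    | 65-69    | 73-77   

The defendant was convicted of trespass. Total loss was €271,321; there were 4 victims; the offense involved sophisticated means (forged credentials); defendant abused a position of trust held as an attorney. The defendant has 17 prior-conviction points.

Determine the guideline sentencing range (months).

Base offense level for trespass: 10.
S1 applies (level before this adjustment is 10 < 17, so +1): 10 + 1 = 11.
S3 applies: 11 + 3 = 14.
S4 applies: 14 + 2 = 16.
S5 does not apply.
S6 does not apply.
Final offense level: 16.
Criminal history: 17 prior points → Category 4 (14+).
Level 16 falls in the 11-17 band.
Grid: Level 11-17 × Category 4 = 39-47 months.

39-47 months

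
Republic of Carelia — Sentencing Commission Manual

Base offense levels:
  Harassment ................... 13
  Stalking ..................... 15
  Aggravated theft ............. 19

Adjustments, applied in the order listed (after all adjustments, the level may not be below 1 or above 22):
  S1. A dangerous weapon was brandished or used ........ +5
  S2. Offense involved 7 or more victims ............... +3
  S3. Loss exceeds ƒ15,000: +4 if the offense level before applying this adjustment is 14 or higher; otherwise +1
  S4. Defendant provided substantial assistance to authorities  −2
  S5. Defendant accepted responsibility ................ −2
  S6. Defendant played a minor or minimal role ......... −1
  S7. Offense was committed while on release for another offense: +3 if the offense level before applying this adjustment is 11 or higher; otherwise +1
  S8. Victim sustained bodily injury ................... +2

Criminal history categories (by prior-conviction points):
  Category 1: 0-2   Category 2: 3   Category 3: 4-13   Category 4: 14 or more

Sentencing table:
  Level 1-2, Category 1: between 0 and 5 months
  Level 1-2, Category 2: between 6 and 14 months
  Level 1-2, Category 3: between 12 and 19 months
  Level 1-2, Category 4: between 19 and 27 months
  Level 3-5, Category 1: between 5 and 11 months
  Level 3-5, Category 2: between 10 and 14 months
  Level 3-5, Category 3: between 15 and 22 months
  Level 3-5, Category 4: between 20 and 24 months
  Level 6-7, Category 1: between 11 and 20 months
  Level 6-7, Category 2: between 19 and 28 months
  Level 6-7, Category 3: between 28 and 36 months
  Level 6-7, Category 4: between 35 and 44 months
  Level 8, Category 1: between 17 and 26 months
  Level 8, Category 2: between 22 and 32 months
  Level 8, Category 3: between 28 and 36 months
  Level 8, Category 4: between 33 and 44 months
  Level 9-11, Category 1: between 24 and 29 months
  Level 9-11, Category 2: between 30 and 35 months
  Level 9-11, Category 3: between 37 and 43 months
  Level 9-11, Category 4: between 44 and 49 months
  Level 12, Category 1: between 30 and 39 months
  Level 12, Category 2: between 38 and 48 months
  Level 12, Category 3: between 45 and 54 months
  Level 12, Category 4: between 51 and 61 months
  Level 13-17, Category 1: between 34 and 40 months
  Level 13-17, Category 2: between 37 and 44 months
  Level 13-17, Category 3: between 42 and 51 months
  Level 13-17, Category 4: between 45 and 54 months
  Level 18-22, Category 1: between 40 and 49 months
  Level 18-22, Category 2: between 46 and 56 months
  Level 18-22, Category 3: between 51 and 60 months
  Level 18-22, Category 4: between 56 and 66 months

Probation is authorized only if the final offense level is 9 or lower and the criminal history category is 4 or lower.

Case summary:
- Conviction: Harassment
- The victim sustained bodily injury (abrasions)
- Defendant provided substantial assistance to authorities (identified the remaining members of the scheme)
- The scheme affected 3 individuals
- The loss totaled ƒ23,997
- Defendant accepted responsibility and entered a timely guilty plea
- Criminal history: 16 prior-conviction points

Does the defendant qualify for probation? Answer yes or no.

No

Base offense level for harassment: 13.
S3 applies (level before this adjustment is 13 < 14, so +1): 13 + 1 = 14.
S4 applies: 14 − 2 = 12.
S5 applies: 12 − 2 = 10.
S7 does not apply.
S8 applies: 10 + 2 = 12.
Final offense level: 12.
Criminal history: 16 prior points → Category 4 (14+).
Level 12 falls in the 12 band.
Grid: Level 12 × Category 4 = 51-61 months.
Probation check: level 12 > 9 and category 4 ≤ 4 → not eligible.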